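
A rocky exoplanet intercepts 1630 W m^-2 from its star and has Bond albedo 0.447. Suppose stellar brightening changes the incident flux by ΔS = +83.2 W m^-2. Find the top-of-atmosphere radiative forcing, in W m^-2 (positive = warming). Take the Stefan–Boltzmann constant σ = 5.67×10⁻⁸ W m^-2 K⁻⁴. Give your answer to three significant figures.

11.5 W m^-2

Only a fraction (1−α) is absorbed and it's spread over 4πR², so ΔF = (1−α)ΔS/4 = 11.50 W m^-2.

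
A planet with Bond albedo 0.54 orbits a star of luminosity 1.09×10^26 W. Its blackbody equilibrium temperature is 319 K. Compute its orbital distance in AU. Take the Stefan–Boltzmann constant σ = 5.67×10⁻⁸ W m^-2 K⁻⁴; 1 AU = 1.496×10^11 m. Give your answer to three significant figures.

The flux needed for this T is 4σT⁴/(1−0.54) = 5106 W m^-2.
Then d = [L/(4πS)]^(1/2) = 4.122×10^10 m, i.e. 0.2755 AU.

0.276 AU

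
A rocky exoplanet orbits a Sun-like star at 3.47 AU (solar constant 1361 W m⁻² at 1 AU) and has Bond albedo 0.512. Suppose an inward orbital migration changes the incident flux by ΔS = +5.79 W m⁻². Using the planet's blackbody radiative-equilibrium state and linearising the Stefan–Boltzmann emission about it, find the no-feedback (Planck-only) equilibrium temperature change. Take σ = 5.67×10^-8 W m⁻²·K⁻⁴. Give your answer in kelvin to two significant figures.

Flux at the orbit: S = 1361/(3.47)² = 113.0 W m⁻².
Unperturbed T_e = [113.0·(1−0.512)/(4σ)]^¼ = 124.9 K.
TOA radiative forcing: ΔF = (1−α)ΔS/4 = 0.488·(+5.79)/4 = 0.7064 W m⁻².
The Planck feedback parameter is 4σT_e³ = 0.4417 W m⁻²/K.
So ΔT₀ = 0.7064/0.4417 = 1.60 K.

1.6 K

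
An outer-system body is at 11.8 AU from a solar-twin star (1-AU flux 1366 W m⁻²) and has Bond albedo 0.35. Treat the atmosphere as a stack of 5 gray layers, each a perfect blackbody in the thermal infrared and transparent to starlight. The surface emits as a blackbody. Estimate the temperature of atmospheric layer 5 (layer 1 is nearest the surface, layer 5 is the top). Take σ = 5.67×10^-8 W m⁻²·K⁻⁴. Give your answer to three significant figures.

By the inverse-square law, S = 1366/11.8² = 9.810 W m⁻².
The effective emission temperature is T_e = [S(1−α)/(4σ)]^¼ = 72.82 K.
The net upward flux σT_e⁴ is constant between every pair of levels, so T_k⁴ = (N+1−k)T_e⁴.
With k = 5: T_5 = (5+1−5)^¼·72.82 K = 72.82 K.

72.8 K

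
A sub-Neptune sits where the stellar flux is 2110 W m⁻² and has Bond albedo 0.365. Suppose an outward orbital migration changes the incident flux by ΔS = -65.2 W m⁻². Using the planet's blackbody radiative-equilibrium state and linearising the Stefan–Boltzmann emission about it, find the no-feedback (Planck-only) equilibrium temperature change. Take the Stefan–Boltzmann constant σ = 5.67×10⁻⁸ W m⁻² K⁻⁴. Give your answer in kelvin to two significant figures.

Reference equilibrium: T_e = [S(1−α)/(4σ)]^(1/4) = 277.2 K.
TOA radiative forcing: ΔF = (1−α)ΔS/4 = 0.635·(-65.2)/4 = -10.35 W m⁻².
Linearising σT⁴ gives d(σT⁴)/dT = 4σT_e³ = 4.833 W m⁻² per K.
Hence the no-feedback warming is ΔF/(4σT_e³) = -2.14 K.

-2.1 K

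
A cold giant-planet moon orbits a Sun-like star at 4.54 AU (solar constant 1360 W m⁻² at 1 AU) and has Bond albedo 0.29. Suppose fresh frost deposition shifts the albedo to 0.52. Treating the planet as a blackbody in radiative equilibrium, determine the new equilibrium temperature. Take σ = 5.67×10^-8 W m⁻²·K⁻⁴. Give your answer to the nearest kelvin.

Irradiance scales as 1/d², so S = 1360 W m⁻² × (1/4.54)² = 65.98 W m⁻².
T₂ = [S(1−α₂)/(4σ)]^(1/4) = [65.98·0.48/(4σ)]^(1/4) = 108.7 K.

109 kelvin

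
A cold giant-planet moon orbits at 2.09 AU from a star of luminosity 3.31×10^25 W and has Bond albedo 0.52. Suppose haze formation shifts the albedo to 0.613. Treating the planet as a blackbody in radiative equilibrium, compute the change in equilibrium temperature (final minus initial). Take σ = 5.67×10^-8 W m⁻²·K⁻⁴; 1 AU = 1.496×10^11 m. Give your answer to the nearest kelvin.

-5 K

d = 2.09 × 1.496×10^11 m = 3.127×10^11 m.
Spreading L over a sphere of radius d: S = 3.31×10^25/(4π·3.13×10^11²) = 26.94 W m⁻².
Before: T₁ = [26.94·0.48/(4σ)]^(1/4) = 86.90 K.
With α = 0.613, T₂ = 82.34 K.
Change: 82.34 − 86.90 = -4.555 K.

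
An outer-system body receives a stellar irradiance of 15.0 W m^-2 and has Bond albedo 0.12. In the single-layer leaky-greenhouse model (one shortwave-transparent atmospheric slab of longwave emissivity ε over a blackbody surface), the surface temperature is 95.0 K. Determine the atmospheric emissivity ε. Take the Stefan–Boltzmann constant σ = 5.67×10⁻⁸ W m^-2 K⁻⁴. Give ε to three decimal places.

First, T_e = [15.00·(1−0.12)/(4σ)]^(1/4) = 87.34 K.
T_s⁴ = T_e⁴·2/(2−ε) → ε = 2 − 2(T_e/T_s)⁴ = 2 − 2·(87.34/95.0)⁴ = 0.5709.

0.571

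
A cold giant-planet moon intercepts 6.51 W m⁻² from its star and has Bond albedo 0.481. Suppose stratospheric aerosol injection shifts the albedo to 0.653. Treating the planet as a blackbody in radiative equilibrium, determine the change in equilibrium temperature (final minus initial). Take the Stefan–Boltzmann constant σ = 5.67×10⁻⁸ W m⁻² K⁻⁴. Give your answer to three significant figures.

-5.95 K

Initial: T₁ = [S(1−0.481)/(4σ)]^(1/4) = 62.13 K.
After:  T₂ = [6.510·0.347/(4σ)]^(1/4) = 56.18 K.
ΔT = T₂ − T₁ = -5.948 K.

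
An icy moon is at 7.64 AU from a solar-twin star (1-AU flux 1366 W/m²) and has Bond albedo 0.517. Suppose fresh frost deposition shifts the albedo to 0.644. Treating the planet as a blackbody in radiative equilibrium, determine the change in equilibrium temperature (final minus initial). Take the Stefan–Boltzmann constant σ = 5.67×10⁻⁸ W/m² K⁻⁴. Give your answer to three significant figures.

-6.17 K

Irradiance scales as 1/d², so S = 1366 W/m² × (1/7.64)² = 23.40 W/m².
Initial: T₁ = [S(1−0.517)/(4σ)]^(1/4) = 84.02 K.
Final:   T₂ = [S(1−0.644)/(4σ)]^(1/4) = 77.85 K.
Change: 77.85 − 84.02 = -6.170 K.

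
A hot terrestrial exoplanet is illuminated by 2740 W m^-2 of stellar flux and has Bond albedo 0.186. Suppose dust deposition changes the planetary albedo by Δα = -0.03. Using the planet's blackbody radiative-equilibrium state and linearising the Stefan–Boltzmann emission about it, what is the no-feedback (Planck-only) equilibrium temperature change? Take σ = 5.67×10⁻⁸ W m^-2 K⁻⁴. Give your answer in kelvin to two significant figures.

Reference equilibrium: T_e = [S(1−α)/(4σ)]^(1/4) = 314.9 K.
The change in absorbed flux is Δ[S(1−α)/4] = −SΔα/4 = 20.55 W m^-2.
Linearising σT⁴ gives d(σT⁴)/dT = 4σT_e³ = 7.083 W m^-2 per K.
Hence the no-feedback warming is ΔF/(4σT_e³) = 2.90 K.

2.9 K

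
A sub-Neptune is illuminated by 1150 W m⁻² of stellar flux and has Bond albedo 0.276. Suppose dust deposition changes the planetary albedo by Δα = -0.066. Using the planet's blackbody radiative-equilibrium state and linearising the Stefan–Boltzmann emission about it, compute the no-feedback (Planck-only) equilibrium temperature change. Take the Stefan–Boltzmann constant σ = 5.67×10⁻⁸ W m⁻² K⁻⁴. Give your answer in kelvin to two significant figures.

5.6 kelvin

The baseline emission temperature is T_e = 246.1 K.
TOA radiative forcing: ΔF = −S·Δα/4 = −1150·(-0.066)/4 = 18.98 W m⁻².
Planck response: λ_P = 4σT_e³ = 4·5.67×10⁻⁸·(246.1)³ = 3.383 W m⁻²/K.
ΔT₀ = ΔF/λ_P = 18.98/3.383 = 5.61 K.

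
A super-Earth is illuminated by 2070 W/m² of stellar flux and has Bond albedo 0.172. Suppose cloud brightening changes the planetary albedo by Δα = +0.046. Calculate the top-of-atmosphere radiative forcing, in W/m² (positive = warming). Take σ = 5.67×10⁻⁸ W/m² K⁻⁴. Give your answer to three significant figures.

TOA radiative forcing: ΔF = −S·Δα/4 = −2070·(+0.046)/4 = -23.80 W/m².

-23.8 W/m²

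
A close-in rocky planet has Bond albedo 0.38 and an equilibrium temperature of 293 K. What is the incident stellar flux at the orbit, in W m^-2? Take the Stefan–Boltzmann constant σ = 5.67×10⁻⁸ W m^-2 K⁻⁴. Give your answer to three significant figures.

Invert the energy balance for S: S = 4σT⁴/(1−α).
σT⁴ = 5.67×10⁻⁸·(293)⁴ = 417.9 W m^-2.
So S = 4×417.9/(1−0.38) = 2696 W m^-2.

2700 W m^-2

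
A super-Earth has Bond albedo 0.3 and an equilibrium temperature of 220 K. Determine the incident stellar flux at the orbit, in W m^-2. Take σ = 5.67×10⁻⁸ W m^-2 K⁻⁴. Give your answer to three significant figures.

759 W m^-2

From S(1−α)/4 = σT⁴: S = 4σT⁴/(1−α).
The emitted flux is σT⁴ = 132.8 W m^-2.
So S = 4×132.8/(1−0.3) = 759.0 W m^-2.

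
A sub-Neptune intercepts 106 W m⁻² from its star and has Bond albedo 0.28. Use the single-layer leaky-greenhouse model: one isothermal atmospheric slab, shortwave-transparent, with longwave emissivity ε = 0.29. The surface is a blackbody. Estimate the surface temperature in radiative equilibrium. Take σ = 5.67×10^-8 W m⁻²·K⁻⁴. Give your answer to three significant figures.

141 K

Effective emission temperature (TOA balance): σT_e⁴ = S(1−α)/4 = 19.08 W m⁻² → T_e = 135.4 K.
Surface balance with a leaky layer gives σT_s⁴ = σT_e⁴·2/(2−ε), so T_s = T_e·[2/(2−0.29)]^(1/4) = 140.9 K.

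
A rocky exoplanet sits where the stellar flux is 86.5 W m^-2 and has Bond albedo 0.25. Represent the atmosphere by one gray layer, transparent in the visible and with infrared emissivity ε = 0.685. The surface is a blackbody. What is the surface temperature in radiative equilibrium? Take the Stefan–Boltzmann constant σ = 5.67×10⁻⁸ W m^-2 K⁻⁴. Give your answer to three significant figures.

144 kelvin

At the top of the atmosphere, σT_e⁴ = S(1−α)/4 = 16.22 W m^-2, giving T_e = 130.0 K.
Surface balance with a leaky layer gives σT_s⁴ = σT_e⁴·2/(2−ε), so T_s = T_e·[2/(2−0.685)]^(1/4) = 144.4 K.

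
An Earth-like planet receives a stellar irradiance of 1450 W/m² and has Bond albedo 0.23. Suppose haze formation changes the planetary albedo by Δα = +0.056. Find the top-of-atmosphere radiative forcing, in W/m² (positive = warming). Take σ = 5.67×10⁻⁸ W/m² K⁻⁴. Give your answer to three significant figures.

-20.3 W/m²

The change in absorbed flux is Δ[S(1−α)/4] = −SΔα/4 = -20.30 W/m².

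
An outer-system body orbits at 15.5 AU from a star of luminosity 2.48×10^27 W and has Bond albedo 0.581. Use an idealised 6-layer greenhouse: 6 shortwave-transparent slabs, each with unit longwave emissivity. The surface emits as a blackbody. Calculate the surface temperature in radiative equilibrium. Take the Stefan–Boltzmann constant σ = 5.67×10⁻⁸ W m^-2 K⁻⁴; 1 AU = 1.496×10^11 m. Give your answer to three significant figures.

d = 15.5 × 1.496×10^11 m = 2.319×10^12 m.
Flux at the orbit: S = L/(4πd²) = 2.48×10^27/(4π·(2.32×10^12)²) = 36.70 W m^-2.
The effective emission temperature is T_e = [S(1−α)/(4σ)]^¼ = 90.74 K.
Layer-by-layer balance gives σT_s⁴ = (N+1)σT_e⁴, so T_s = 7^¼·90.74 = 147.6 K.

148 K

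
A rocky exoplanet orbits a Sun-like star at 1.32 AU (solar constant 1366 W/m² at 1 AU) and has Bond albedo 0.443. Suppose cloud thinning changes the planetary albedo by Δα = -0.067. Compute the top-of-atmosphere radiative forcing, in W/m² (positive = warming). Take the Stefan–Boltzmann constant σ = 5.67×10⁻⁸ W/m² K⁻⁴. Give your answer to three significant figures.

13.1 W/m²

Irradiance scales as 1/d², so S = 1366 W/m² × (1/1.32)² = 784.0 W/m².
TOA radiative forcing: ΔF = −S·Δα/4 = −784.0·(-0.067)/4 = 13.13 W/m².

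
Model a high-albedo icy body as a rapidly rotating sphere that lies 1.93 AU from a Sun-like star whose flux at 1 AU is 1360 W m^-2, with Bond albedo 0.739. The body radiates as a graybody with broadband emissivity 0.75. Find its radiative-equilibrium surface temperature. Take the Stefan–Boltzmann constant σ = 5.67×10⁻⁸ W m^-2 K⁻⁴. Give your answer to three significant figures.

Irradiance scales as 1/d², so S = 1360 W m^-2 × (1/1.93)² = 365.1 W m^-2.
Absorbed flux (global mean): S(1−α)/4 = 365.1·0.261/4 = 23.82 W m^-2.
Equating to εσT⁴ with ε = 0.75: T = (23.82/0.75σ)^(1/4) = 153.8 K.

154 K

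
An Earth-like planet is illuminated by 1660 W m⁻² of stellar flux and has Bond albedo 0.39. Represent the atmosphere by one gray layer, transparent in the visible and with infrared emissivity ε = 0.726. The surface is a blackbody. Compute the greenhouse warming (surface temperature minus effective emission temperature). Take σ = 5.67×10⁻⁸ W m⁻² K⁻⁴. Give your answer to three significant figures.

30.9 K

The planet radiates to space at T_e = [S(1−α)/(4σ)]^(1/4) = 258.5 K.
For a single slab of emissivity ε, T_s⁴ = 2T_e⁴/(2−ε); thus T_s = 258.5·(1.57)^(1/4) = 289.3 K.
T_s − T_e = 289.3 − 258.5 = 30.85 K.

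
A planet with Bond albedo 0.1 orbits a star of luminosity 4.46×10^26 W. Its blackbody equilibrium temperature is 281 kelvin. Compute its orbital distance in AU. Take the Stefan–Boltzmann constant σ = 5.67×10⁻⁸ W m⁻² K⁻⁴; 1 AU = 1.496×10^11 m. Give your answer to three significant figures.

Energy balance gives S = 4σT⁴/(1−α) = 1571 W m⁻².
S = L/(4πd²) → d = √(L/4πS) = √(4.46×10^26/(4π·1571)) = 1.503×10^11 m = 1.005 AU.

1.00 AU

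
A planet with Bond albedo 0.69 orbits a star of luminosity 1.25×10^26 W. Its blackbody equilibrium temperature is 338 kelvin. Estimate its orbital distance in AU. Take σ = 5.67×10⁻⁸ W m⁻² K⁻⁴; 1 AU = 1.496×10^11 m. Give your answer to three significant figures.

The flux needed for this T is 4σT⁴/(1−0.69) = 9549 W m⁻².
From L = 4πd²S, d = √(1.25×10^26/(4π·9549)) = 3.228×10^10 m = 0.2157 AU.

0.216 AU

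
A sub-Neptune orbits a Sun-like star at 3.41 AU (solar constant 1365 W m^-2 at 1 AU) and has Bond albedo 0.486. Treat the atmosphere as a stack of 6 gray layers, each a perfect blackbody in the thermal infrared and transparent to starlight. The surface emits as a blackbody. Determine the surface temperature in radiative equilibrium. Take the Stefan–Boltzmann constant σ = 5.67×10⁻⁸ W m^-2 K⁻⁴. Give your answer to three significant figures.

208 K

Flux at the orbit: S = 1365/(3.41)² = 117.4 W m^-2.
Top-of-atmosphere balance: σT_e⁴ = S(1−α)/4 = 15.08 W m^-2 → T_e = 127.7 K.
With N = 6 opaque layers, T_s = (N+1)^(1/4)·T_e = 7^(1/4)·127.7 = 207.7 K.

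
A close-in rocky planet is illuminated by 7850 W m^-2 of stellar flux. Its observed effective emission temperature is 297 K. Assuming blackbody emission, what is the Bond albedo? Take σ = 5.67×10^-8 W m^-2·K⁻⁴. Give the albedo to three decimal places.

Rearranging the radiative balance, α = 1 − 4σT⁴/S.
σT⁴ = 441.2 W m^-2, so 4σT⁴ = 1765 W m^-2.
1−α = 1765/7850 = 0.2248, so α = 0.7752.

0.775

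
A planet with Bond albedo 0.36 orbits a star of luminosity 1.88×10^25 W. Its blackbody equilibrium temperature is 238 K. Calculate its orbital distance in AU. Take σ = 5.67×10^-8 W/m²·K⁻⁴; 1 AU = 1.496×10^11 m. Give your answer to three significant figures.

0.242 AU

Required flux: S = 4σT⁴/(1−α) = 1137 W/m².
S = L/(4πd²) → d = √(L/4πS) = √(1.88×10^25/(4π·1137)) = 3.627×10^10 m = 0.2425 AU.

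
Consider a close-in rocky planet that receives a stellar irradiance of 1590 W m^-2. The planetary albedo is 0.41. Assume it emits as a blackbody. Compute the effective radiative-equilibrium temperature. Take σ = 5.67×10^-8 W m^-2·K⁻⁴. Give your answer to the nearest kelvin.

254 kelvin

Averaging over the sphere, the absorbed flux is S(1−α)/4 = 234.5 W m^-2.
In equilibrium σT⁴ equals this, so T = 253.6 K.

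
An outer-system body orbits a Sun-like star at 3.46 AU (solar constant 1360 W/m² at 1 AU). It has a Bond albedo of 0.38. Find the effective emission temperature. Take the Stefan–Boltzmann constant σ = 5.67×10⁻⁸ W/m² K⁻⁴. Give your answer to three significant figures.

Irradiance scales as 1/d², so S = 1360 W/m² × (1/3.46)² = 113.6 W/m².
Averaging over the sphere, the absorbed flux is S(1−α)/4 = 17.61 W/m².
In equilibrium σT⁴ equals this, so T = 132.7 K.

133 K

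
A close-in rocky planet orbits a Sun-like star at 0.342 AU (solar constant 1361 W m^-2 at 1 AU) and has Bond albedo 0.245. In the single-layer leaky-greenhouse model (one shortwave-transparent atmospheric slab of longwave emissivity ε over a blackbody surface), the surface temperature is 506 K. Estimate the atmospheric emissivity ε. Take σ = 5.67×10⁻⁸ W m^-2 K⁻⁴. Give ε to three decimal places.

Irradiance scales as 1/d², so S = 1361 W m^-2 × (1/0.342)² = 11640 W m^-2.
TOA balance gives T_e = 443.6 K.
Since (2−ε)/2 = (T_e/T_s)⁴ = 0.5909, ε = 0.8182.

0.818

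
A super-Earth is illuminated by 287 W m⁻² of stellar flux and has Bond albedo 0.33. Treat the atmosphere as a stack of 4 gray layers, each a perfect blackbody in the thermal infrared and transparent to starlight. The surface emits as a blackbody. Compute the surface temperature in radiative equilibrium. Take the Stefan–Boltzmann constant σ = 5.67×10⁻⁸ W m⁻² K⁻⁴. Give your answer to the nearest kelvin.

255 K

Top-of-atmosphere balance: σT_e⁴ = S(1−α)/4 = 48.07 W m⁻² → T_e = 170.6 K.
With N = 4 opaque layers, T_s = (N+1)^(1/4)·T_e = 5^(1/4)·170.6 = 255.2 K.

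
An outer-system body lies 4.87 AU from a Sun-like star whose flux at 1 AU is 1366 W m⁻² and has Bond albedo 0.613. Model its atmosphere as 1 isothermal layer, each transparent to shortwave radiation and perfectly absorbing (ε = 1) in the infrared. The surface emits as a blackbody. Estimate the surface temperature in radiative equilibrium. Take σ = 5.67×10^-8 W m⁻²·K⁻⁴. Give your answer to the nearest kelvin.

118 K

Flux at the orbit: S = 1366/(4.87)² = 57.60 W m⁻².
The effective emission temperature is T_e = [S(1−α)/(4σ)]^¼ = 99.57 K.
For an N-layer opaque stack, T_s⁴ = (N+1)T_e⁴, hence T_s = (2)^(1/4)×99.57 K = 118.4 K.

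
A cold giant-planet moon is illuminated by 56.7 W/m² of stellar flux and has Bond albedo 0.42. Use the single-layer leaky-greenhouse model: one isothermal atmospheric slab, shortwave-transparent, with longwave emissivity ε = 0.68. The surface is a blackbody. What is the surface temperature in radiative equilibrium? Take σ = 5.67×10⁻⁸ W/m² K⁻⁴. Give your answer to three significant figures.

122 kelvin

Effective emission temperature (TOA balance): σT_e⁴ = S(1−α)/4 = 8.222 W/m² → T_e = 109.7 K.
Surface balance with a leaky layer gives σT_s⁴ = σT_e⁴·2/(2−ε), so T_s = T_e·[2/(2−0.68)]^(1/4) = 121.7 K.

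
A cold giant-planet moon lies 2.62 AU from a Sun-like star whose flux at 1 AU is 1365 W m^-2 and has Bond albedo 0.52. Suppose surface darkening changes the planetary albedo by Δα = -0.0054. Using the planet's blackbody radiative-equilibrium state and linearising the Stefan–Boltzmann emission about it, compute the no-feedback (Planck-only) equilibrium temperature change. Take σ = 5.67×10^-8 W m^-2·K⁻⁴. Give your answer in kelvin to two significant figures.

Flux at the orbit: S = 1365/(2.62)² = 198.9 W m^-2.
Unperturbed T_e = [198.9·(1−0.52)/(4σ)]^¼ = 143.2 K.
The change in absorbed flux is Δ[S(1−α)/4] = −SΔα/4 = 0.2685 W m^-2.
Linearising σT⁴ gives d(σT⁴)/dT = 4σT_e³ = 0.6664 W m^-2 per K.
So ΔT₀ = 0.2685/0.6664 = 0.403 K.

0.40 kelvin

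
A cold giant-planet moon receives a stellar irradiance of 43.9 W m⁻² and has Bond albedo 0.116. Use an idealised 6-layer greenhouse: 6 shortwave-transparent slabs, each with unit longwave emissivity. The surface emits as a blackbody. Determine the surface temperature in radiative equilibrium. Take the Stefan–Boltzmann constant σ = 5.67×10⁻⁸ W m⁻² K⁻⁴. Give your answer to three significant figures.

Top-of-atmosphere balance: σT_e⁴ = S(1−α)/4 = 9.702 W m⁻² → T_e = 114.4 K.
For an N-layer opaque stack, T_s⁴ = (N+1)T_e⁴, hence T_s = (7)^(1/4)×114.4 K = 186.0 K.

186 K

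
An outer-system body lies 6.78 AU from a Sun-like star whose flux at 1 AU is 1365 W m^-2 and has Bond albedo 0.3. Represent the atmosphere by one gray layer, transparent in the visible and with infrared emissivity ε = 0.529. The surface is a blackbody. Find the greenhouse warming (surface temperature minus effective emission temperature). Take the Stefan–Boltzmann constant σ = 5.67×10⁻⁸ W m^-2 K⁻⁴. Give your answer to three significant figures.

7.81 kelvin

Flux at the orbit: S = 1365/(6.78)² = 29.69 W m^-2.
The planet radiates to space at T_e = [S(1−α)/(4σ)]^(1/4) = 97.84 K.
For a single slab of emissivity ε, T_s⁴ = 2T_e⁴/(2−ε); thus T_s = 97.84·(1.36)^(1/4) = 105.7 K.
Greenhouse warming: T_s − T_e = 7.811 K.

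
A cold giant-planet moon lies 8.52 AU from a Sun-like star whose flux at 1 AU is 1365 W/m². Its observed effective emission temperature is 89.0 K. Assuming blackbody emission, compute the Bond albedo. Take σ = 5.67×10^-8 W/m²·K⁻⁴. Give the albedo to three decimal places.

Irradiance scales as 1/d², so S = 1365 W/m² × (1/8.52)² = 18.80 W/m².
From σT⁴ = S(1−α)/4 we invert for α: 1−α = 4σT⁴/S.
σT⁴ = 3.557 W/m², so 4σT⁴ = 14.23 W/m².
Hence α = 1 − 14.23/18.80 = 0.2433.

0.243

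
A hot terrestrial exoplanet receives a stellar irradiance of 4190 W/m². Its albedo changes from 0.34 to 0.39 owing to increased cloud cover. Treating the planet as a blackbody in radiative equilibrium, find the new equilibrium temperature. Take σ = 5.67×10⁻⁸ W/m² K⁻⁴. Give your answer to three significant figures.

T₂ = [S(1−α₂)/(4σ)]^(1/4) = [4190·0.61/(4σ)]^(1/4) = 325.8 K.

326 K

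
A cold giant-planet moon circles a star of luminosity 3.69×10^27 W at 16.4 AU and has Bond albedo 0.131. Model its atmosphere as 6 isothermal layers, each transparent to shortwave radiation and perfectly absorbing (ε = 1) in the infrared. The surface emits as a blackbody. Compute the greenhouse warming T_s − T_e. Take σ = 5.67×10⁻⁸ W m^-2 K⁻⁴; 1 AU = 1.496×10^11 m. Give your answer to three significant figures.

Orbital distance: d = 16.4 AU = 2.453×10^12 m.
Spreading L over a sphere of radius d: S = 3.69×10^27/(4π·2.45×10^12²) = 48.78 W m^-2.
Top-of-atmosphere balance: σT_e⁴ = S(1−α)/4 = 10.60 W m^-2 → T_e = 116.9 K.
T_s = (N+1)^(1/4)·T_e = 190.2 K.
So the greenhouse effect raises the surface by 190.2 − 116.9 = 73.26 K.

73.3 K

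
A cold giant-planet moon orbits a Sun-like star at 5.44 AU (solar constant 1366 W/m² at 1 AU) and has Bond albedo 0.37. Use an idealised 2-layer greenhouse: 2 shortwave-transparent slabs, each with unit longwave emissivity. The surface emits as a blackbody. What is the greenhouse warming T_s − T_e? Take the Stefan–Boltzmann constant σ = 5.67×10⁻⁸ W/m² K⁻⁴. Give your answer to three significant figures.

33.6 K

Flux at the orbit: S = 1366/(5.44)² = 46.16 W/m².
Top-of-atmosphere balance: σT_e⁴ = S(1−α)/4 = 7.270 W/m² → T_e = 106.4 K.
Surface: T_s = (3)^¼·T_e = 140.0 K.
So the greenhouse effect raises the surface by 140.0 − 106.4 = 33.63 K.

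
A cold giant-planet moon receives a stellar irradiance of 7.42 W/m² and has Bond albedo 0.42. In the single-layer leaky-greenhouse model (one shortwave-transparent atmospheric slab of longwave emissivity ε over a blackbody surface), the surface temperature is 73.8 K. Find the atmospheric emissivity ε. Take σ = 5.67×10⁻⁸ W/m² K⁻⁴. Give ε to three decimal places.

First, T_e = [7.420·(1−0.42)/(4σ)]^(1/4) = 66.00 K.
Inverting T_s⁴ = 2T_e⁴/(2−ε): (T_e/T_s)⁴ = 0.6397, so ε = 2(1 − 0.6397) = 0.7206.

0.721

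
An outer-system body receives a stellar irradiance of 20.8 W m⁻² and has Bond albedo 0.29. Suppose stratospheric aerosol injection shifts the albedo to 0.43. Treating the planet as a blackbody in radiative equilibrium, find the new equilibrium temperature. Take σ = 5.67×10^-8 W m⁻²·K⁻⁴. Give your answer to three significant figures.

T₂ = [S(1−α₂)/(4σ)]^(1/4) = [20.80·0.57/(4σ)]^(1/4) = 85.03 K.

85.0 K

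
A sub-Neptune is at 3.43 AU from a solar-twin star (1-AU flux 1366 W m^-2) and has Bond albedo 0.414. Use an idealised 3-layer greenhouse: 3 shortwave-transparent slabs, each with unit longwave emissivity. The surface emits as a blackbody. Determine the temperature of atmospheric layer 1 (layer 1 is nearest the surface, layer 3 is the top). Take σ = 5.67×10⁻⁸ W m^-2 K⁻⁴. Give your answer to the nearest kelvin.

Flux at the orbit: S = 1366/(3.43)² = 116.1 W m^-2.
The effective emission temperature is T_e = [S(1−α)/(4σ)]^¼ = 131.6 K.
In the N-layer model, layer k (counted from the surface) has T_k = (N+1−k)^(1/4)·T_e.
With k = 1: T_1 = (3+1−1)^¼·131.6 K = 173.2 K.

173 kelvin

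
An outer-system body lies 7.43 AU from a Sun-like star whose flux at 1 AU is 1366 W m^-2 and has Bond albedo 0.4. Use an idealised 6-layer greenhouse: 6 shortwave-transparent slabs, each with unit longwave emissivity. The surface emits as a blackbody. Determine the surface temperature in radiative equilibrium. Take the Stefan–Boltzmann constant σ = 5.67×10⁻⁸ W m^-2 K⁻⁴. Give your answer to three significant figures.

Irradiance scales as 1/d², so S = 1366 W m^-2 × (1/7.43)² = 24.74 W m^-2.
Top-of-atmosphere balance: σT_e⁴ = S(1−α)/4 = 3.712 W m^-2 → T_e = 89.95 K.
For an N-layer opaque stack, T_s⁴ = (N+1)T_e⁴, hence T_s = (7)^(1/4)×89.95 K = 146.3 K.

146 K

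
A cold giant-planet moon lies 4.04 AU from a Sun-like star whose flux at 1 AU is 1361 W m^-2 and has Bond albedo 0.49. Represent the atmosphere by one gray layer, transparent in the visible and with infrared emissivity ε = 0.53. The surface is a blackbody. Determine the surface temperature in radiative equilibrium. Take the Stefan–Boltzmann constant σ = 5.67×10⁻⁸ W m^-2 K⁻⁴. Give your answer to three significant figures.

126 K

Irradiance scales as 1/d², so S = 1361 W m^-2 × (1/4.04)² = 83.39 W m^-2.
The planet radiates to space at T_e = [S(1−α)/(4σ)]^(1/4) = 117.0 K.
Surface balance with a leaky layer gives σT_s⁴ = σT_e⁴·2/(2−ε), so T_s = T_e·[2/(2−0.53)]^(1/4) = 126.4 K.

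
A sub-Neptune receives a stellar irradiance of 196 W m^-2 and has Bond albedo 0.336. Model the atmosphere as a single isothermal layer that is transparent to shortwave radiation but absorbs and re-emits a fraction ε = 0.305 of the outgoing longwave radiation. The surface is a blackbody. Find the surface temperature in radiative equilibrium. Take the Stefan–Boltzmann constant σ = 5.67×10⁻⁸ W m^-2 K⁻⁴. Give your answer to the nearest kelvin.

Effective emission temperature (TOA balance): σT_e⁴ = S(1−α)/4 = 32.54 W m^-2 → T_e = 154.8 K.
Surface balance with a leaky layer gives σT_s⁴ = σT_e⁴·2/(2−ε), so T_s = T_e·[2/(2−0.305)]^(1/4) = 161.3 K.

161 kelvin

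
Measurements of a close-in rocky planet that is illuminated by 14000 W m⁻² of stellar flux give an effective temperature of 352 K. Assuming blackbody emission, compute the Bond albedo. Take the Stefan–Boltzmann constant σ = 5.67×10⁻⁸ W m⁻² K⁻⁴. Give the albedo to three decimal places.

0.751

Rearranging the radiative balance, α = 1 − 4σT⁴/S.
σT⁴ = 870.5 W m⁻², so 4σT⁴ = 3482 W m⁻².
Hence α = 1 − 3482/14000 = 0.7513.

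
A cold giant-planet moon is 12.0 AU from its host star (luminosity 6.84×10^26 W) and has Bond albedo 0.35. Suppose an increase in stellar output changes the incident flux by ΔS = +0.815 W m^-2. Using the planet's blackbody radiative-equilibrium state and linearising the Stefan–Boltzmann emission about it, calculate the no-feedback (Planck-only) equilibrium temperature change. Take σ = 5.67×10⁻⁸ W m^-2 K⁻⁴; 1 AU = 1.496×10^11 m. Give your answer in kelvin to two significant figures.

1.0 K

Orbital distance: d = 12.0 AU = 1.795×10^12 m.
S = L/(4πd²) = 16.89 W m^-2.
Unperturbed T_e = [16.89·(1−0.35)/(4σ)]^¼ = 83.41 K.
ΔF = Δ[S(1−α)]/4 = (1−0.35)·+0.815/4 = 0.1324 W m^-2.
Planck response: λ_P = 4σT_e³ = 4·5.67×10⁻⁸·(83.41)³ = 0.1316 W m^-2/K.
Hence the no-feedback warming is ΔF/(4σT_e³) = 1.01 K.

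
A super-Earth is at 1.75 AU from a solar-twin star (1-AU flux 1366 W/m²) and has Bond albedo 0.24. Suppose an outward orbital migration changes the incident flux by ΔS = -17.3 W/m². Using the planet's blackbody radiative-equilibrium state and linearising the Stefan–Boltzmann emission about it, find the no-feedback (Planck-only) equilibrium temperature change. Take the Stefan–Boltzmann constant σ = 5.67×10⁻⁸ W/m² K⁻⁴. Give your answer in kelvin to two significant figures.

-1.9 kelvin

Flux at the orbit: S = 1366/(1.75)² = 446.0 W/m².
The baseline emission temperature is T_e = 196.6 K.
ΔF = Δ[S(1−α)]/4 = (1−0.24)·-17.3/4 = -3.287 W/m².
The Planck feedback parameter is 4σT_e³ = 1.724 W/m²/K.
Hence the no-feedback warming is ΔF/(4σT_e³) = -1.91 K.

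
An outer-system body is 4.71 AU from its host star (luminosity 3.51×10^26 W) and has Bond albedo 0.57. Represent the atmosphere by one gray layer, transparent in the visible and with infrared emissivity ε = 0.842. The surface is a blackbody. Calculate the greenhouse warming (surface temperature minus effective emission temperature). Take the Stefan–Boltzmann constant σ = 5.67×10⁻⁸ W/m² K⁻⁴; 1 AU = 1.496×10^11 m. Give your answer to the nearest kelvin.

d = 4.71 × 1.496×10^11 m = 7.046×10^11 m.
Flux at the orbit: S = L/(4πd²) = 3.51×10^26/(4π·(7.05×10^11)²) = 56.26 W/m².
Effective emission temperature (TOA balance): σT_e⁴ = S(1−α)/4 = 6.048 W/m² → T_e = 101.6 K.
The surface balance (absorbed SW + ε·downward IR = σT_s⁴) with T_a⁴ = T_s⁴/2 reduces to T_s = T_e·[2/(2−ε)]^¼ = 116.5 K.
T_s − T_e = 116.5 − 101.6 = 14.88 K.

15 K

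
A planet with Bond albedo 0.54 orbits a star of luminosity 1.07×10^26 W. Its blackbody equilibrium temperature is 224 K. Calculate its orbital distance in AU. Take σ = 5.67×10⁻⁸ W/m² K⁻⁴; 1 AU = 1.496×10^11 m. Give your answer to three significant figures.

Required flux: S = 4σT⁴/(1−α) = 1241 W/m².
From L = 4πd²S, d = √(1.07×10^26/(4π·1241)) = 8.282×10^10 m = 0.5536 AU.

0.554 AU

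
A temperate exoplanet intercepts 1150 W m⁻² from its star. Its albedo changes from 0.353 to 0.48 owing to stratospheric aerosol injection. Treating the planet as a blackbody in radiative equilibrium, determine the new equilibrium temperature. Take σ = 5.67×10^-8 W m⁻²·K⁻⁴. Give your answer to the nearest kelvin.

227 kelvin

T₂ = [S(1−α₂)/(4σ)]^(1/4) = [1150·0.52/(4σ)]^(1/4) = 226.6 K.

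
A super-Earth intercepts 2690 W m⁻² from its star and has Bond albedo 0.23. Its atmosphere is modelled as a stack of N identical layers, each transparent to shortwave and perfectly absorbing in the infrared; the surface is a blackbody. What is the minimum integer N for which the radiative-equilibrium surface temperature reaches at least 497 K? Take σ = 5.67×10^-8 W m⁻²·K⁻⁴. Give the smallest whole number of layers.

The effective emission temperature is T_e = [S(1−α)/(4σ)]^¼ = 309.1 K.
Need (N+1)T_e⁴ ≥ T_s⁴, i.e. N+1 ≥ (497/309.1)⁴ = 6.681.
So N ≥ 5.681; the smallest integer is N = 6.

6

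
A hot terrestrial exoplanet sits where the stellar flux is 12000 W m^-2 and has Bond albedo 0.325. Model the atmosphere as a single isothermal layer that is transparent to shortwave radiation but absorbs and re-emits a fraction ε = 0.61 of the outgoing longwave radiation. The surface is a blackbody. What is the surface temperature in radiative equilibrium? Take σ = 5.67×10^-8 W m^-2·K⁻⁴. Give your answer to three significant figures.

At the top of the atmosphere, σT_e⁴ = S(1−α)/4 = 2025 W m^-2, giving T_e = 434.7 K.
The surface balance (absorbed SW + ε·downward IR = σT_s⁴) with T_a⁴ = T_s⁴/2 reduces to T_s = T_e·[2/(2−ε)]^¼ = 476.1 K.

476 kelvin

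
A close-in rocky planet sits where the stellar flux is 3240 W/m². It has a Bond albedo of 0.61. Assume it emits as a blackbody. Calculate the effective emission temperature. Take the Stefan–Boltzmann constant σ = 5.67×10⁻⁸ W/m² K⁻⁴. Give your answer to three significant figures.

273 K

The planet absorbs (1−α)S over its disc πR² and re-emits over 4πR², so the mean absorbed flux is (1−0.61)·3240/4 = 315.9 W/m².
Balancing against σT⁴: T = (315.9/5.67×10⁻⁸)^(1/4) = 273.2 K.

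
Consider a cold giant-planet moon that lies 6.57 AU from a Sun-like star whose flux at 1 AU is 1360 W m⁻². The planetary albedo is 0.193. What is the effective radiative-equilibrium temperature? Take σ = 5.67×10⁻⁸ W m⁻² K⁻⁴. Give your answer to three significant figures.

103 kelvin

Flux at the orbit: S = 1360/(6.57)² = 31.51 W m⁻².
Absorbed flux (global mean): S(1−α)/4 = 31.51·0.807/4 = 6.357 W m⁻².
In equilibrium σT⁴ equals this, so T = 102.9 K.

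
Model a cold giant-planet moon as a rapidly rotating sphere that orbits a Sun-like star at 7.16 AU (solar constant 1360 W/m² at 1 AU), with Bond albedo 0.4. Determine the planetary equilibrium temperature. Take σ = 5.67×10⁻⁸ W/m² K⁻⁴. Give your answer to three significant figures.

Flux at the orbit: S = 1360/(7.16)² = 26.53 W/m².
Absorbed flux (global mean): S(1−α)/4 = 26.53·0.6/4 = 3.979 W/m².
In equilibrium σT⁴ equals this, so T = 91.53 K.

91.5 kelvin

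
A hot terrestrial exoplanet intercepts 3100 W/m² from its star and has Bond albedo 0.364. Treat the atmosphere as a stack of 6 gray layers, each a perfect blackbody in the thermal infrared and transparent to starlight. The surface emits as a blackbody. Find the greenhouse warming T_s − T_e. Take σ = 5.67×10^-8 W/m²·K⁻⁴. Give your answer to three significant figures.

OLR = S(1−α)/4 = 492.9 W/m²; the top layer radiates at T_e = 305.3 K.
T_s = (N+1)^(1/4)·T_e = 496.7 K.
Warming: T_s − T_e = 191.3 K.

191 K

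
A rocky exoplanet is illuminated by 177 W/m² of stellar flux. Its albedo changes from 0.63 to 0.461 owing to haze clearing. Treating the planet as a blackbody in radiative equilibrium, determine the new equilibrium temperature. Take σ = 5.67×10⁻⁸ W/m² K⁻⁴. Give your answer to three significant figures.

T₂ = [S(1−α₂)/(4σ)]^(1/4) = [177.0·0.539/(4σ)]^(1/4) = 143.2 K.

143 kelvin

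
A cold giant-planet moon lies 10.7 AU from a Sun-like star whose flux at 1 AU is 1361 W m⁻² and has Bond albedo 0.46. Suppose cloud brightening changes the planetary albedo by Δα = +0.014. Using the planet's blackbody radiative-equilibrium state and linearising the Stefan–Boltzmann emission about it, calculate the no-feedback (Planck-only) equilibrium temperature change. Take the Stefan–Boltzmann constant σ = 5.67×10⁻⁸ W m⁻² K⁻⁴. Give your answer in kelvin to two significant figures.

Flux at the orbit: S = 1361/(10.7)² = 11.89 W m⁻².
Unperturbed T_e = [11.89·(1−0.46)/(4σ)]^¼ = 72.94 K.
TOA radiative forcing: ΔF = −S·Δα/4 = −11.89·(+0.014)/4 = -0.04161 W m⁻².
The Planck feedback parameter is 4σT_e³ = 0.08801 W m⁻²/K.
ΔT₀ = ΔF/λ_P = -0.04161/0.08801 = -0.473 K.

-0.47 K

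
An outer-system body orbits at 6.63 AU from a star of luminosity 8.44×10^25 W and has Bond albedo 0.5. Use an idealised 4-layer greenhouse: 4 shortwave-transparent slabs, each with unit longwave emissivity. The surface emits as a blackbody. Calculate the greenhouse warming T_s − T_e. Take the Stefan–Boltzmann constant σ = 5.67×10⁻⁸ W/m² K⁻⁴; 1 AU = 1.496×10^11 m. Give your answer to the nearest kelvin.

31 K

d = 6.63 × 1.496×10^11 m = 9.918×10^11 m.
Spreading L over a sphere of radius d: S = 8.44×10^25/(4π·9.92×10^11²) = 6.827 W/m².
OLR = S(1−α)/4 = 0.8534 W/m²; the top layer radiates at T_e = 62.29 K.
Surface: T_s = (5)^¼·T_e = 93.14 K.
Warming: T_s − T_e = 30.85 K.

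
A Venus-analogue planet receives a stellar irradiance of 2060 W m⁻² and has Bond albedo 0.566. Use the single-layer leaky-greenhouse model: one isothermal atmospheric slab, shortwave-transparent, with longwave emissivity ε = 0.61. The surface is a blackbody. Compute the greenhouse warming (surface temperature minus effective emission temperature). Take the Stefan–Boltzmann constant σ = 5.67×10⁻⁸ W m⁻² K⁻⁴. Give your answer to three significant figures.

At the top of the atmosphere, σT_e⁴ = S(1−α)/4 = 223.5 W m⁻², giving T_e = 250.6 K.
For a single slab of emissivity ε, T_s⁴ = 2T_e⁴/(2−ε); thus T_s = 250.6·(1.439)^(1/4) = 274.4 K.
T_s − T_e = 274.4 − 250.6 = 23.86 K.

23.9 K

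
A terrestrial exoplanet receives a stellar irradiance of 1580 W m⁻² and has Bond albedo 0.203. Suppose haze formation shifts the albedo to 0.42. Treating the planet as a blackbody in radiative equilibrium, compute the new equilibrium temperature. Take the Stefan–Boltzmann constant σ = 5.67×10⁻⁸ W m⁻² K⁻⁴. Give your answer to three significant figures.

252 kelvin

New equilibrium: T₂ = [(1−0.42)·1580/(4σ)]^(1/4) = 252.1 K.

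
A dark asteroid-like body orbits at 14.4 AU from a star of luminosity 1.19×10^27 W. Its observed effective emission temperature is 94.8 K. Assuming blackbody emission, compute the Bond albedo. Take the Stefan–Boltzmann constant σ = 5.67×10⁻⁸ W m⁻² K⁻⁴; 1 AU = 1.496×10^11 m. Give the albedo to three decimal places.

Orbital distance: d = 14.4 AU = 2.154×10^12 m.
Flux at the orbit: S = L/(4πd²) = 1.19×10^27/(4π·(2.15×10^12)²) = 20.41 W m⁻².
Rearranging the radiative balance, α = 1 − 4σT⁴/S.
σT⁴ = 4.579 W m⁻², so 4σT⁴ = 18.32 W m⁻².
Hence α = 1 − 18.32/20.41 = 0.1023.

0.102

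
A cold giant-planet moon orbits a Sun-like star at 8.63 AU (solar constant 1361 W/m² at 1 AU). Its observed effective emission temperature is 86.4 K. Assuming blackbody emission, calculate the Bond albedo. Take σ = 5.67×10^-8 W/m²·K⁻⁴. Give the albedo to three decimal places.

By the inverse-square law, S = 1361/8.63² = 18.27 W/m².
Energy balance: S(1−α)/4 = σT⁴, so 1−α = 4σT⁴/S.
σT⁴ = 3.160 W/m², so 4σT⁴ = 12.64 W/m².
1−α = 12.64/18.27 = 0.6916, so α = 0.3084.

0.308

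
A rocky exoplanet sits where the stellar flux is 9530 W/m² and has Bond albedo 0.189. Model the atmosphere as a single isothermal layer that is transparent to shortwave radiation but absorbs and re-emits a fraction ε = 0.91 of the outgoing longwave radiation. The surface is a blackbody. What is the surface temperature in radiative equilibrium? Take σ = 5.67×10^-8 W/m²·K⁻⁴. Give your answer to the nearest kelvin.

500 kelvin

At the top of the atmosphere, σT_e⁴ = S(1−α)/4 = 1932 W/m², giving T_e = 429.7 K.
For a single slab of emissivity ε, T_s⁴ = 2T_e⁴/(2−ε); thus T_s = 429.7·(1.835)^(1/4) = 500.1 K.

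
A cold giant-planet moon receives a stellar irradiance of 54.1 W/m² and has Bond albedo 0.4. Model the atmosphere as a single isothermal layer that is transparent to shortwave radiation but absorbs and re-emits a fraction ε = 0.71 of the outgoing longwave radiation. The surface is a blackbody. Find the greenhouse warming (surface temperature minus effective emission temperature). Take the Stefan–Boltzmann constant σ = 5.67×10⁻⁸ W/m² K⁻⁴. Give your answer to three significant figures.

12.7 kelvin

The planet radiates to space at T_e = [S(1−α)/(4σ)]^(1/4) = 109.4 K.
Surface balance with a leaky layer gives σT_s⁴ = σT_e⁴·2/(2−ε), so T_s = T_e·[2/(2−0.71)]^(1/4) = 122.0 K.
T_s − T_e = 122.0 − 109.4 = 12.67 K.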